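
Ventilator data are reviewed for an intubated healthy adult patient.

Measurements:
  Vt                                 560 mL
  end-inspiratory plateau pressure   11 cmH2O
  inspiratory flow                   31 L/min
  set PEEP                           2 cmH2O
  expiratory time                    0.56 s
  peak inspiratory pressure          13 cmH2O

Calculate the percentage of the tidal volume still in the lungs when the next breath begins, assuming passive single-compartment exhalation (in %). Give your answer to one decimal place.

Flow: 31 L/min ÷ 60 = 0.5167 L/s.
R = (PIP − Pplat)/V̇ = (13 − 11) / 0.5167 = 2.0/0.5167 = 3.871 cmH2O·s/L.
C = Vt/(Pplat − PEEP) = 560.0 / (11 − 2) = 560.0/9.0 = 62.222 mL/cmH2O.
τ = R × C = 3.871 × 0.06222 L/cmH2O = 0.2409 s.
Fraction remaining at end-expiration = e^(−Te/τ) = e^(−0.56/0.2409) = 0.09782 → 9.782%.

9.8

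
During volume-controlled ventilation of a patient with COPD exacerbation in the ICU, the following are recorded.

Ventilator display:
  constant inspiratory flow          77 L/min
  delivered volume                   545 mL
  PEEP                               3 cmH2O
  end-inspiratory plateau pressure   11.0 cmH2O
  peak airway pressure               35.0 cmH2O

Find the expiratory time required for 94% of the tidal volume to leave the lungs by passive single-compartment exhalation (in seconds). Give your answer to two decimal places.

3.58

Flow: 77 L/min ÷ 60 = 1.2833 L/s.
R = (PIP − Pplat)/V̇ = (35.0 − 11.0) / 1.2833 = 24.0/1.2833 = 18.702 cmH2O·s/L.
C = Vt/(Pplat − PEEP) = 545.0 / (11.0 − 3) = 545.0/8.0 = 68.125 mL/cmH2O.
τ = R × C = 18.702 × 0.06813 L/cmH2O = 1.274 s.
t = −τ·ln(1 − 0.94) = −1.274·ln(0.06) = 3.584 s.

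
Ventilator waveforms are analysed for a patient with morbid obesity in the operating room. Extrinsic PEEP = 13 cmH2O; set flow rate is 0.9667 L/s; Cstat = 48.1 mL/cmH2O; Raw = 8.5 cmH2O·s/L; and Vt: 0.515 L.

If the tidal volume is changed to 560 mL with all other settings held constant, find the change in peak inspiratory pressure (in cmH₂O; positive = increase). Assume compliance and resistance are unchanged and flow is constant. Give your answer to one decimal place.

0.9

PIP = Vt/C + R·V̇ + PEEP (constant-flow equation of motion).
Only the elastic term changes: ΔPIP = ΔVt / C = (560 − 515) / 48.1 = 0.9356 cmH2O.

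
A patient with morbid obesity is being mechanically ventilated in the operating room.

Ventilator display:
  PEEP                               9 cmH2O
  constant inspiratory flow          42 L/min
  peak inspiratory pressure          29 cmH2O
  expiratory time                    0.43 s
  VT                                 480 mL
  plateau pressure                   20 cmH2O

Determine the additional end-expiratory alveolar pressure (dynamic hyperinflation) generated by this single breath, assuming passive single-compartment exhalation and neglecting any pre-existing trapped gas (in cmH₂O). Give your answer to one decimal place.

Flow: 42 L/min ÷ 60 = 0.7 L/s.
R = (PIP − Pplat)/V̇ = (29 − 20) / 0.7 = 9.0/0.7 = 12.857 cmH2O·s/L.
C = Vt/(Pplat − PEEP) = 480.0 / (20 − 9) = 480.0/11.0 = 43.636 mL/cmH2O.
τ = R × C = 12.857 × 0.04364 L/cmH2O = 0.5611 s.
Fraction remaining = e^(−Te/τ) = e^(−0.43/0.5611) = 0.4647; trapped volume = 480.0 × 0.4647 = 223.06 mL.
Additional alveolar pressure from trapping ≈ V_trapped / C = 223.06 / 43.636 = 5.112 cmH2O.

5.1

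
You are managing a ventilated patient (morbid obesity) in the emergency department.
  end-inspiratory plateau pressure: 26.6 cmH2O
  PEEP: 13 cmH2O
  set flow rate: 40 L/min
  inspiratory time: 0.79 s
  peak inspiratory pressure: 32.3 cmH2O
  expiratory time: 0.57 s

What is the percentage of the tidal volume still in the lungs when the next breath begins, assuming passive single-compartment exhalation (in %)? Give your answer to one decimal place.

Flow: 40 L/min ÷ 60 = 0.6667 L/s.
Vt = flow × Ti = 0.6667 L/s × 0.79 s × 1000 mL/L = 526.69 mL.
R = (PIP − Pplat)/V̇ = (32.3 − 26.6) / 0.6667 = 5.7/0.6667 = 8.55 cmH2O·s/L.
C = Vt/(Pplat − PEEP) = 526.69 / (26.6 − 13) = 526.69/13.6 = 38.727 mL/cmH2O.
τ = R × C = 8.55 × 0.03873 L/cmH2O = 0.3311 s.
Fraction remaining at end-expiration = e^(−Te/τ) = e^(−0.57/0.3311) = 0.1788 → 17.88%.

17.9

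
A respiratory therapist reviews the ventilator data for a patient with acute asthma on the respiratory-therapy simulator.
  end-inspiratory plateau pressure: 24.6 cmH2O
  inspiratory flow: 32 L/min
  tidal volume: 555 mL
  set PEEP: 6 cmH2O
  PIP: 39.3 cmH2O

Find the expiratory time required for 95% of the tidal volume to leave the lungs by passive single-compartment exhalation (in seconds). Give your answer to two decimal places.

Flow: 32 L/min ÷ 60 = 0.5333 L/s.
R = (PIP − Pplat)/V̇ = (39.3 − 24.6) / 0.5333 = 14.7/0.5333 = 27.564 cmH2O·s/L.
C = Vt/(Pplat − PEEP) = 555.0 / (24.6 − 6) = 555.0/18.6 = 29.839 mL/cmH2O.
τ = R × C = 27.564 × 0.02984 L/cmH2O = 0.8225 s.
t = −τ·ln(1 − 0.95) = −0.8225·ln(0.05) = 2.464 s.

2.46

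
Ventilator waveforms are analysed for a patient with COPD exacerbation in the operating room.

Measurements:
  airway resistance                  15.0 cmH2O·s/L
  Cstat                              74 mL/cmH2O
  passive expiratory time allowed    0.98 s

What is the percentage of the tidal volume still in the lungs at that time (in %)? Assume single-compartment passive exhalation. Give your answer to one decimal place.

41.4

τ = R × C = 15.0 × 74 mL/cmH2O = 15.0 × 0.074 L/cmH2O = 1.11 s.
Passive exhalation: V(t)/V₀ = e^(−t/τ) = e^(−0.98/1.11) = 0.4136.
Fraction remaining = 0.4136 → 41.36%.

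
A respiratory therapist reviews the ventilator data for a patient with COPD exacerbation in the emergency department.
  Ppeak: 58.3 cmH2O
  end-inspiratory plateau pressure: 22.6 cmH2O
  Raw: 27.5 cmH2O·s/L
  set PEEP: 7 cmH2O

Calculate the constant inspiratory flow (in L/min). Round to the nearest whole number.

flow = (PIP − Pplat) / Raw = (58.3 − 22.6) / 27.5 = 1.298 L/s × 60 = 77.88 L/min.

78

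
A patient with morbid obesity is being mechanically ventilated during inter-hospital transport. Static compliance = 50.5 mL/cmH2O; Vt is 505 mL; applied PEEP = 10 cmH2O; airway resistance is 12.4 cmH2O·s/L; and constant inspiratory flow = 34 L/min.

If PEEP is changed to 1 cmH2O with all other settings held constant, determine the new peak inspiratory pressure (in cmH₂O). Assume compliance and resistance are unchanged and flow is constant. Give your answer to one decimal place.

18.0

Flow: 34 L/min ÷ 60 = 0.5667 L/s.
PIP = Vt/C + R·V̇ + PEEP (constant-flow equation of motion).
Only the baseline term changes: ΔPIP = ΔPEEP = 1 − 10 = -9.0 cmH2O.
Original PIP = 505/50.5 + 12.4×0.5667 + 10 = 27.027 cmH2O; new PIP = 27.027 + (-9.0) = 18.027 cmH2O.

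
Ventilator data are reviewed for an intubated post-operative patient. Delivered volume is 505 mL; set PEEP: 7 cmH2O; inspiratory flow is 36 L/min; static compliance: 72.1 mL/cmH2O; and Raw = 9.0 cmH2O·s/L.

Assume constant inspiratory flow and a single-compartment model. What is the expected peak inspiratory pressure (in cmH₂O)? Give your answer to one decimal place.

19.4

Flow: 36 L/min ÷ 60 = 0.6 L/s.
Equation of motion (constant flow): PIP = Vt/C + R·V̇ + PEEP.
PIP = 505/72.1 + 9.0×0.6 + 7 = 7.004 + 5.4 + 7 = 19.404 cmH2O.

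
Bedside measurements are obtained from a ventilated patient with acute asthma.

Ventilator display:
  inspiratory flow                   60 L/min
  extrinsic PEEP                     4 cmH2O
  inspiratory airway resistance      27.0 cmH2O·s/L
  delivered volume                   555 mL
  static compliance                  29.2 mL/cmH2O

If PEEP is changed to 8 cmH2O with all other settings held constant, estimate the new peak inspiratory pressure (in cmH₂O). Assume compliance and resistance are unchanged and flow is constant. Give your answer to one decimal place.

Flow: 60 L/min ÷ 60 = 1 L/s.
PIP = Vt/C + R·V̇ + PEEP (constant-flow equation of motion).
Only the baseline term changes: ΔPIP = ΔPEEP = 8 − 4 = 4.0 cmH2O.
Original PIP = 555/29.2 + 27.0×1 + 4 = 50.007 cmH2O; new PIP = 50.007 + (4.0) = 54.007 cmH2O.

54.0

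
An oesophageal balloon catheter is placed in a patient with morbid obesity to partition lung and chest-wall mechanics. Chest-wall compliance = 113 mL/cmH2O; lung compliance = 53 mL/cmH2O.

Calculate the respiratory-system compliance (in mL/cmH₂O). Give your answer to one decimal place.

Lung and chest wall are elastances in series: 1/Crs = 1/CL + 1/Ccw.
1/Crs = 1/53 + 1/113 = 0.02772.
Crs = 36.075 mL/cmH2O.

36.1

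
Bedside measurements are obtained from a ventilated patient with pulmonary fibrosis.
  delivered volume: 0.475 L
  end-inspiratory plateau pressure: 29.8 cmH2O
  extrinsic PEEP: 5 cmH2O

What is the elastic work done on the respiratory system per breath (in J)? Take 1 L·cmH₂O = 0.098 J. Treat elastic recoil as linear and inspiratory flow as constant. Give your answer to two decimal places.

Elastic work ≈ ½ × (Pplat − PEEP) × Vt = 0.5 × (29.8 − 5) × 0.475 L = 0.5 × 24.8 × 0.475 = 5.89 L·cmH2O.
× 0.098 J/(L·cmH2O) → 0.5772 J.

0.58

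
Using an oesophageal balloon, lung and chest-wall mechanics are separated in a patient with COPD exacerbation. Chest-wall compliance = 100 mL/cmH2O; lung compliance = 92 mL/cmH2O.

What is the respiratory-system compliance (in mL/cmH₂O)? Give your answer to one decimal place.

Lung and chest wall are elastances in series: 1/Crs = 1/CL + 1/Ccw.
1/Crs = 1/92 + 1/100 = 0.02087.
Crs = 47.916 mL/cmH2O.

47.9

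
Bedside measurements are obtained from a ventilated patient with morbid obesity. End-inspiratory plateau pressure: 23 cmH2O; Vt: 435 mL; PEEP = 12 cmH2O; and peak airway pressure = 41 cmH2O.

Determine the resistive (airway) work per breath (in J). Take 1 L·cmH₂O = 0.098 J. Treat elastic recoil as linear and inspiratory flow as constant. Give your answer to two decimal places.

0.77

With constant inspiratory flow the resistive pressure is constant at PIP − Pplat = 41 − 23 = 18.0 cmH2O, so resistive work = 18.0 × 0.435 = 7.83 L·cmH2O.
× 0.098 J/(L·cmH2O) → 0.7673 J.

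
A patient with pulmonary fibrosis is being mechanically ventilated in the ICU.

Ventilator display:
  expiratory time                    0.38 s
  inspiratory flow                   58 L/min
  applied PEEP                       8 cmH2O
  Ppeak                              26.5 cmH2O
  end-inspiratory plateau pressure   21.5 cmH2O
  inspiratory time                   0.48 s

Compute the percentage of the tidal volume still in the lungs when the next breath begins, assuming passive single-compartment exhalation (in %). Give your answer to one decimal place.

Flow: 58 L/min ÷ 60 = 0.9667 L/s.
Vt = flow × Ti = 0.9667 L/s × 0.48 s × 1000 mL/L = 464.02 mL.
R = (PIP − Pplat)/V̇ = (26.5 − 21.5) / 0.9667 = 5.0/0.9667 = 5.172 cmH2O·s/L.
C = Vt/(Pplat − PEEP) = 464.02 / (21.5 − 8) = 464.02/13.5 = 34.372 mL/cmH2O.
τ = R × C = 5.172 × 0.03437 L/cmH2O = 0.1778 s.
Fraction remaining at end-expiration = e^(−Te/τ) = e^(−0.38/0.1778) = 0.118 → 11.8%.

11.8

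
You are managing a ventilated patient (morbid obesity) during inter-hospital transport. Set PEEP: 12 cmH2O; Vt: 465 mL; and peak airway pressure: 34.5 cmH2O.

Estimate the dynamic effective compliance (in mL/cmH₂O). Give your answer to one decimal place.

20.7

Dynamic compliance = Vt / (PIP − PEEP) = 465 / (34.5 − 12) = 465 / 22.5 = 20.667 mL/cmH2O.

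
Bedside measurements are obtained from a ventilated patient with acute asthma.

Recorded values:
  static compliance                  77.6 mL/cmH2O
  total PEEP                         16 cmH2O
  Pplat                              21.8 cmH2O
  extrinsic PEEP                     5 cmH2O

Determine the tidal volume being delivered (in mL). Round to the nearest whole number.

End-expiratory occlusion gives total PEEP = 16 cmH2O (intrinsic PEEP = 16 − 5 = 11). Use total PEEP for the elastic gradient.
Vt = Cstat × (Pplat − PEEPtotal) = 77.6 × (21.8 − 16) = 77.6 × 5.8 = 450.08 mL.

450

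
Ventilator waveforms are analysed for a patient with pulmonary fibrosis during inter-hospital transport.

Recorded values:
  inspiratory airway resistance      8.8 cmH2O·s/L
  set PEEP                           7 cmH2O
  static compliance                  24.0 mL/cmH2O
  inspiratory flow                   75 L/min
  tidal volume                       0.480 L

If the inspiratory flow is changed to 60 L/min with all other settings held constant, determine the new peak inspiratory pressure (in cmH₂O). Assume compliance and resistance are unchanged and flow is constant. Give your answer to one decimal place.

35.8

Flow: 75 L/min ÷ 60 = 1.25 L/s.
New flow: 60 L/min ÷ 60 = 1 L/s.
PIP = Vt/C + R·V̇ + PEEP (constant-flow equation of motion).
Only the resistive term changes: ΔPIP = R × ΔV̇ = 8.8 × (1 − 1.25) = 8.8 × -0.25 = -2.2 cmH2O.
Original PIP = 480/24.0 + 8.8×1.25 + 7 = 38.0 cmH2O; new PIP = 38.0 + (-2.2) = 35.8 cmH2O.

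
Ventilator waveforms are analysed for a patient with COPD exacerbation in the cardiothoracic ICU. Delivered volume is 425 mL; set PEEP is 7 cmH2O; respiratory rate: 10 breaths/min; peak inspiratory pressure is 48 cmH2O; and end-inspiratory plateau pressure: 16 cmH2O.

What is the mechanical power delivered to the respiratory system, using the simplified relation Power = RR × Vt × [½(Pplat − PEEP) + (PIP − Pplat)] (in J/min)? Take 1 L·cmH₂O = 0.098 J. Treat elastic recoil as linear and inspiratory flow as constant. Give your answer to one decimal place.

15.2

Per-breath work = Vt × [½(Pplat−PEEP) + (PIP−Pplat)] = 0.425 × [0.5×9.0 + 32.0] = 0.425 × 36.5 = 15.513 L·cmH2O.
Power = 10 × 15.513 = 155.13 L·cmH2O/min.
× 0.098 J/(L·cmH2O) → 15.203 J/min.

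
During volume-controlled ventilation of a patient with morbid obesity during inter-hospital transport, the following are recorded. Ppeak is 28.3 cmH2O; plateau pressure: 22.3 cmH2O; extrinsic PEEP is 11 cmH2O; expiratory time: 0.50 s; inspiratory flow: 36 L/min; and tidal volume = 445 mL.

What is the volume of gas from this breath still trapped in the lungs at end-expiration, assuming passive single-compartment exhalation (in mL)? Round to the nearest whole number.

Flow: 36 L/min ÷ 60 = 0.6 L/s.
R = (PIP − Pplat)/V̇ = (28.3 − 22.3) / 0.6 = 6.0/0.6 = 10.0 cmH2O·s/L.
C = Vt/(Pplat − PEEP) = 445.0 / (22.3 − 11) = 445.0/11.3 = 39.381 mL/cmH2O.
τ = R × C = 10.0 × 0.03938 L/cmH2O = 0.3938 s.
Fraction remaining = e^(−Te/τ) = e^(−0.50/0.3938) = 0.2809.
Trapped volume = 445.0 × 0.2809 = 125.0 mL.

125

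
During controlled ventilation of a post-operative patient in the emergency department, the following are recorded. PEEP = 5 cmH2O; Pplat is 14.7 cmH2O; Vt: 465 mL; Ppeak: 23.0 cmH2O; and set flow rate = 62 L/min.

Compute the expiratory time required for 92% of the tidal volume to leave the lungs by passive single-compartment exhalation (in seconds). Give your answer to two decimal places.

Flow: 62 L/min ÷ 60 = 1.0333 L/s.
R = (PIP − Pplat)/V̇ = (23.0 − 14.7) / 1.0333 = 8.3/1.0333 = 8.033 cmH2O·s/L.
C = Vt/(Pplat − PEEP) = 465.0 / (14.7 − 5) = 465.0/9.7 = 47.938 mL/cmH2O.
τ = R × C = 8.033 × 0.04794 L/cmH2O = 0.3851 s.
t = −τ·ln(1 − 0.92) = −0.3851·ln(0.08) = 0.9727 s.

0.97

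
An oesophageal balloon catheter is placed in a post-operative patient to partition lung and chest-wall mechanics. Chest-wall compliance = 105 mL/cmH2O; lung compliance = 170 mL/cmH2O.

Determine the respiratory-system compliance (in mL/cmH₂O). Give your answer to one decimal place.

Lung and chest wall are elastances in series: 1/Crs = 1/CL + 1/Ccw.
1/Crs = 1/170 + 1/105 = 0.01541.
Crs = 64.893 mL/cmH2O.

64.9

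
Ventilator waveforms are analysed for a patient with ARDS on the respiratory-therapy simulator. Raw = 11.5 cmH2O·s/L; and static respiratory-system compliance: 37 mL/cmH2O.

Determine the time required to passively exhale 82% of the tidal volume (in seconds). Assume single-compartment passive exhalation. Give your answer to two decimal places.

0.73

τ = R × C = 11.5 × 37 mL/cmH2O = 11.5 × 0.037 L/cmH2O = 0.4255 s.
Exhaled fraction f = 1 − e^(−t/τ) → t = −τ·ln(1 − f) = −0.4255·ln(0.18) = 0.7296 s.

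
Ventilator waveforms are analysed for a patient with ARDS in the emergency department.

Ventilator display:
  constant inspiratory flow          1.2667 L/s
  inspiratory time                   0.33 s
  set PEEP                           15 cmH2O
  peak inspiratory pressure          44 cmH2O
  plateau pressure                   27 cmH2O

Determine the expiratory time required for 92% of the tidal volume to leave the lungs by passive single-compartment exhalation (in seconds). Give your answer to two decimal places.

Vt = flow × Ti = 1.2667 L/s × 0.33 s × 1000 mL/L = 418.01 mL.
R = (PIP − Pplat)/V̇ = (44 − 27) / 1.2667 = 17.0/1.2667 = 13.421 cmH2O·s/L.
C = Vt/(Pplat − PEEP) = 418.01 / (27 − 15) = 418.01/12.0 = 34.834 mL/cmH2O.
τ = R × C = 13.421 × 0.03483 L/cmH2O = 0.4675 s.
t = −τ·ln(1 − 0.92) = −0.4675·ln(0.08) = 1.181 s.

1.18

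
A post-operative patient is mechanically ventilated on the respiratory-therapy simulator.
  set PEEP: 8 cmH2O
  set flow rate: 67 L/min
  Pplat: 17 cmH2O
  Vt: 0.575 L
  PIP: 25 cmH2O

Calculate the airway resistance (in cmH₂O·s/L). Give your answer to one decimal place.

Flow: 67 L/min ÷ 60 = 1.1167 L/s.
Raw = (PIP − Pplat) / flow = (25 − 17) / 1.1167 = 8.0 / 1.1167 = 7.164 cmH2O·s/L.

7.2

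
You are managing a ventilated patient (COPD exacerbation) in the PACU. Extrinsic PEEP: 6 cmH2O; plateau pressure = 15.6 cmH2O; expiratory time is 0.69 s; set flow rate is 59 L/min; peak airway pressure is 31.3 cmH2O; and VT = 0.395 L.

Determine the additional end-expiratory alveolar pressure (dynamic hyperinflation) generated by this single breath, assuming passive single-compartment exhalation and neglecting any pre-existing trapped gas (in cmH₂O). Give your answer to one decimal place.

3.4

Flow: 59 L/min ÷ 60 = 0.9833 L/s.
R = (PIP − Pplat)/V̇ = (31.3 − 15.6) / 0.9833 = 15.7/0.9833 = 15.967 cmH2O·s/L.
C = Vt/(Pplat − PEEP) = 395.0 / (15.6 − 6) = 395.0/9.6 = 41.146 mL/cmH2O.
τ = R × C = 15.967 × 0.04115 L/cmH2O = 0.657 s.
Fraction remaining = e^(−Te/τ) = e^(−0.69/0.657) = 0.3499; trapped volume = 395.0 × 0.3499 = 138.21 mL.
Additional alveolar pressure from trapping ≈ V_trapped / C = 138.21 / 41.146 = 3.359 cmH2O.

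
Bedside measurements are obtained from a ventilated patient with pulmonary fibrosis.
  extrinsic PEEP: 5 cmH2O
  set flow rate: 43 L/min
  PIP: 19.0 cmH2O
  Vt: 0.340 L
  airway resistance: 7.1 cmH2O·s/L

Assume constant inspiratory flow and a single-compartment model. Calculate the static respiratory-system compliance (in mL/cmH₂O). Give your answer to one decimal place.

Flow: 43 L/min ÷ 60 = 0.7167 L/s.
Equation of motion (constant flow): PIP = Vt/C + R·V̇ + PEEP.
Vt/C = PIP − R·V̇ − PEEP = 19.0 − 7.1×0.7167 − 5 = 19.0 − 5.089 − 5 = 8.911 cmH2O.
C = Vt / 8.911 = 340 / 8.911 = 38.155 mL/cmH2O.

38.2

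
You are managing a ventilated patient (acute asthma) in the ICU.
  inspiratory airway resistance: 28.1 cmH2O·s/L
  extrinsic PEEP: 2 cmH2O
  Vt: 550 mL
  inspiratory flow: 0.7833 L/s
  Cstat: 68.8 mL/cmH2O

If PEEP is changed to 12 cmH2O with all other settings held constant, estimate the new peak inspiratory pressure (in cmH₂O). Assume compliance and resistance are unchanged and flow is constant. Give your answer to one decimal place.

PIP = Vt/C + R·V̇ + PEEP (constant-flow equation of motion).
Only the baseline term changes: ΔPIP = ΔPEEP = 12 − 2 = 10.0 cmH2O.
Original PIP = 550/68.8 + 28.1×0.7833 + 2 = 32.005 cmH2O; new PIP = 32.005 + (10.0) = 42.005 cmH2O.

42.0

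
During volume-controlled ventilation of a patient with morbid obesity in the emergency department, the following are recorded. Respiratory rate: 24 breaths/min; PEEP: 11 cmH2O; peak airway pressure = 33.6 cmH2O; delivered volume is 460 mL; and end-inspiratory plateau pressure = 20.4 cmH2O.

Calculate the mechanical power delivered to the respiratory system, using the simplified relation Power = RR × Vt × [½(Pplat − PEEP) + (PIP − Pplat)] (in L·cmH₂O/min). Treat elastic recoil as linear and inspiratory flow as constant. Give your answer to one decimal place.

197.6

Per-breath work = Vt × [½(Pplat−PEEP) + (PIP−Pplat)] = 0.460 × [0.5×9.4 + 13.2] = 0.460 × 17.9 = 8.234 L·cmH2O.
Power = 24 × 8.234 = 197.62 L·cmH2O/min.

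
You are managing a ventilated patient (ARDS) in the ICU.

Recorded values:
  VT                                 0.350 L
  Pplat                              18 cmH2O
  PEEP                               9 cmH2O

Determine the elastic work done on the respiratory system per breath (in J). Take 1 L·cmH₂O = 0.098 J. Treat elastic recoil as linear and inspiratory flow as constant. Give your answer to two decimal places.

Elastic work ≈ ½ × (Pplat − PEEP) × Vt = 0.5 × (18 − 9) × 0.350 L = 0.5 × 9.0 × 0.350 = 1.575 L·cmH2O.
× 0.098 J/(L·cmH2O) → 0.1544 J.

0.15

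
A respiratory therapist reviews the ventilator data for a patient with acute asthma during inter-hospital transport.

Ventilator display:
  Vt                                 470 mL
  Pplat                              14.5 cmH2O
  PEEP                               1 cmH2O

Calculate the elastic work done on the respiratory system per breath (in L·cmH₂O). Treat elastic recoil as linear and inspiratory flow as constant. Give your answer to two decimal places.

3.17

Elastic work ≈ ½ × (Pplat − PEEP) × Vt = 0.5 × (14.5 − 1) × 0.470 L = 0.5 × 13.5 × 0.470 = 3.173 L·cmH2O.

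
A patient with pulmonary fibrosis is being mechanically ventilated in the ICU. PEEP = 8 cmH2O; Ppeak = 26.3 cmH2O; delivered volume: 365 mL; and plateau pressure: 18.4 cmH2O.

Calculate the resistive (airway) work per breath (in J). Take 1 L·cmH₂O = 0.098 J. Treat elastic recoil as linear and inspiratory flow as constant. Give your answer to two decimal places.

With constant inspiratory flow the resistive pressure is constant at PIP − Pplat = 26.3 − 18.4 = 7.9 cmH2O, so resistive work = 7.9 × 0.365 = 2.884 L·cmH2O.
× 0.098 J/(L·cmH2O) → 0.2826 J.

0.28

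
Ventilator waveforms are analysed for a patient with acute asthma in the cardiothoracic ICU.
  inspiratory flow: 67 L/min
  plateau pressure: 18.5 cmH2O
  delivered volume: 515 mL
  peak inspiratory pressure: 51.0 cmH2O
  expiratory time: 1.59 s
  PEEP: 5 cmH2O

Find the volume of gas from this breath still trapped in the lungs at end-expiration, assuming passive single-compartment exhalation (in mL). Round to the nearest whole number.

123

Flow: 67 L/min ÷ 60 = 1.1167 L/s.
R = (PIP − Pplat)/V̇ = (51.0 − 18.5) / 1.1167 = 32.5/1.1167 = 29.104 cmH2O·s/L.
C = Vt/(Pplat − PEEP) = 515.0 / (18.5 − 5) = 515.0/13.5 = 38.148 mL/cmH2O.
τ = R × C = 29.104 × 0.03815 L/cmH2O = 1.11 s.
Fraction remaining = e^(−Te/τ) = e^(−1.59/1.11) = 0.2387.
Trapped volume = 515.0 × 0.2387 = 122.93 mL.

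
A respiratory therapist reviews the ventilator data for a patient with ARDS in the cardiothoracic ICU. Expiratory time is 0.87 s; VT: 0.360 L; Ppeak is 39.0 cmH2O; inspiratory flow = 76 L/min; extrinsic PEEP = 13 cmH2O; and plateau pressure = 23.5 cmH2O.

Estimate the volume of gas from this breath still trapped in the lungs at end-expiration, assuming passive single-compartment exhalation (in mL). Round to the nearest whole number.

Flow: 76 L/min ÷ 60 = 1.2667 L/s.
R = (PIP − Pplat)/V̇ = (39.0 − 23.5) / 1.2667 = 15.5/1.2667 = 12.237 cmH2O·s/L.
C = Vt/(Pplat − PEEP) = 360.0 / (23.5 − 13) = 360.0/10.5 = 34.286 mL/cmH2O.
τ = R × C = 12.237 × 0.03429 L/cmH2O = 0.4196 s.
Fraction remaining = e^(−Te/τ) = e^(−0.87/0.4196) = 0.1258.
Trapped volume = 360.0 × 0.1258 = 45.288 mL.

45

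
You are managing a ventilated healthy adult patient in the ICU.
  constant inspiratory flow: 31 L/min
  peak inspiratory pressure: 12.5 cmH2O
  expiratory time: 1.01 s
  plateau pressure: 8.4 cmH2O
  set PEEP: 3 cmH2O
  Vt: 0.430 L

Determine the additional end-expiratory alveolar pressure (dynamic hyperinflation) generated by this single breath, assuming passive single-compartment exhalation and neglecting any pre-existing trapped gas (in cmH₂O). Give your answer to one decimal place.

1.1

Flow: 31 L/min ÷ 60 = 0.5167 L/s.
R = (PIP − Pplat)/V̇ = (12.5 − 8.4) / 0.5167 = 4.1/0.5167 = 7.935 cmH2O·s/L.
C = Vt/(Pplat − PEEP) = 430.0 / (8.4 − 3) = 430.0/5.4 = 79.63 mL/cmH2O.
τ = R × C = 7.935 × 0.07963 L/cmH2O = 0.6319 s.
Fraction remaining = e^(−Te/τ) = e^(−1.01/0.6319) = 0.2022; trapped volume = 430.0 × 0.2022 = 86.946 mL.
Additional alveolar pressure from trapping ≈ V_trapped / C = 86.946 / 79.63 = 1.092 cmH2O.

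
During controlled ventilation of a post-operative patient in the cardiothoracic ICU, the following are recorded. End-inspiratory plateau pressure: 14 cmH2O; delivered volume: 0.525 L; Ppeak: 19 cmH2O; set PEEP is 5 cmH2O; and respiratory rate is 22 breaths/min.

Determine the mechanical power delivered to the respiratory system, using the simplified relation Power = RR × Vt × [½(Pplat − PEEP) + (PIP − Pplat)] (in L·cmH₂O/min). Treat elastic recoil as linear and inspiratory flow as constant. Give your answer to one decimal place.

109.7

Per-breath work = Vt × [½(Pplat−PEEP) + (PIP−Pplat)] = 0.525 × [0.5×9.0 + 5.0] = 0.525 × 9.5 = 4.988 L·cmH2O.
Power = 22 × 4.988 = 109.74 L·cmH2O/min.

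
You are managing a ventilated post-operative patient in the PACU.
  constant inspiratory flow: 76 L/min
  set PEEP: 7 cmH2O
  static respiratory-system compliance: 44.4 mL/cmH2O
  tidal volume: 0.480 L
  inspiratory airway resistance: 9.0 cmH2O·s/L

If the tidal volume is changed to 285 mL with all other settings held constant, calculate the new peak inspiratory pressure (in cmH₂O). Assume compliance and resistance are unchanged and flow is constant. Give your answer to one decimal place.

Flow: 76 L/min ÷ 60 = 1.2667 L/s.
PIP = Vt/C + R·V̇ + PEEP (constant-flow equation of motion).
Only the elastic term changes: ΔPIP = ΔVt / C = (285 − 480) / 44.4 = -4.392 cmH2O.
Original PIP = 480/44.4 + 9.0×1.2667 + 7 = 29.211 cmH2O; new PIP = 29.211 + (-4.392) = 24.819 cmH2O.

24.8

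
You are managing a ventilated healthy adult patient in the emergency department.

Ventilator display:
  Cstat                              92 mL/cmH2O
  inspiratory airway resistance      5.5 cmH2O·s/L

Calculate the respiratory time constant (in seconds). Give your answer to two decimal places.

τ = R × C = 5.5 × 92 mL/cmH2O = 5.5 × 0.092 L/cmH2O = 0.506 s.

0.51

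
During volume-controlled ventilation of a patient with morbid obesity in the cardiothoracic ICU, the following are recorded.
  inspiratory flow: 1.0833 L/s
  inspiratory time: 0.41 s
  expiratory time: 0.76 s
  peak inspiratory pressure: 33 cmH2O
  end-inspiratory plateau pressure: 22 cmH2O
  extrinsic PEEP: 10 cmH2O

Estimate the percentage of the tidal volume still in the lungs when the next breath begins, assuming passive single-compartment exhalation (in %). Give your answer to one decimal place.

13.2

Vt = flow × Ti = 1.0833 L/s × 0.41 s × 1000 mL/L = 444.15 mL.
R = (PIP − Pplat)/V̇ = (33 − 22) / 1.0833 = 11.0/1.0833 = 10.154 cmH2O·s/L.
C = Vt/(Pplat − PEEP) = 444.15 / (22 − 10) = 444.15/12.0 = 37.013 mL/cmH2O.
τ = R × C = 10.154 × 0.03701 L/cmH2O = 0.3758 s.
Fraction remaining at end-expiration = e^(−Te/τ) = e^(−0.76/0.3758) = 0.1323 → 13.23%.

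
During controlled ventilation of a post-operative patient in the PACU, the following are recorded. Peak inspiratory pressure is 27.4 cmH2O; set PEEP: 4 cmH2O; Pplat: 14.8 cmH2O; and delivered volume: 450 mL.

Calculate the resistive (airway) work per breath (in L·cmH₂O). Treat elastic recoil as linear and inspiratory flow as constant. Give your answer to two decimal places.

With constant inspiratory flow the resistive pressure is constant at PIP − Pplat = 27.4 − 14.8 = 12.6 cmH2O, so resistive work = 12.6 × 0.450 = 5.67 L·cmH2O.

5.67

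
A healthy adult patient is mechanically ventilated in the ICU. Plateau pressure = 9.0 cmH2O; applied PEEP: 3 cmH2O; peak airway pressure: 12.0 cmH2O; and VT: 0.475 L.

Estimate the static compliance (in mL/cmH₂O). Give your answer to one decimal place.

Cstat = Vt / (Pplat − PEEP) = 475 / (9.0 − 3) = 475 / 6.0 = 79.167 mL/cmH2O.

79.2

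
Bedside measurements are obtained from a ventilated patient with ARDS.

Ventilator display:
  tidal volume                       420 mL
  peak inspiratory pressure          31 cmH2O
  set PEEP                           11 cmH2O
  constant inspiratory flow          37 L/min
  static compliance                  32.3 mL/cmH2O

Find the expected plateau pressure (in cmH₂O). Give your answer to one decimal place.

24.0

Pplat = PEEP + Vt / Cstat = 11 + 420 / 32.3 = 11 + 13.003 = 24.003 cmH2O.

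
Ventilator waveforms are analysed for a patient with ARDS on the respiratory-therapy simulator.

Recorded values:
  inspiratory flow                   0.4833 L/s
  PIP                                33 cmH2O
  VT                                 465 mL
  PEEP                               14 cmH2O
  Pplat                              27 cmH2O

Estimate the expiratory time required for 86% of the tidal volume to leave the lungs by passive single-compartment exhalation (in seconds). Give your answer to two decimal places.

0.87

R = (PIP − Pplat)/V̇ = (33 − 27) / 0.4833 = 6.0/0.4833 = 12.415 cmH2O·s/L.
C = Vt/(Pplat − PEEP) = 465.0 / (27 − 14) = 465.0/13.0 = 35.769 mL/cmH2O.
τ = R × C = 12.415 × 0.03577 L/cmH2O = 0.4441 s.
t = −τ·ln(1 − 0.86) = −0.4441·ln(0.14) = 0.8732 s.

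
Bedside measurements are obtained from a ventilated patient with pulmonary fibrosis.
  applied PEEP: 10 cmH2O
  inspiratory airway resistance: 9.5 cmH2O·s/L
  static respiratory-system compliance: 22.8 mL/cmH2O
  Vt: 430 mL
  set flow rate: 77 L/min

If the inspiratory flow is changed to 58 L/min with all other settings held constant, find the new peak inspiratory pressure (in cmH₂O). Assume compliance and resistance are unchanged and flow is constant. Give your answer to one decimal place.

Flow: 77 L/min ÷ 60 = 1.2833 L/s.
New flow: 58 L/min ÷ 60 = 0.9667 L/s.
PIP = Vt/C + R·V̇ + PEEP (constant-flow equation of motion).
Only the resistive term changes: ΔPIP = R × ΔV̇ = 9.5 × (0.9667 − 1.2833) = 9.5 × -0.3166 = -3.008 cmH2O.
Original PIP = 430/22.8 + 9.5×1.2833 + 10 = 41.051 cmH2O; new PIP = 41.051 + (-3.008) = 38.043 cmH2O.

38.0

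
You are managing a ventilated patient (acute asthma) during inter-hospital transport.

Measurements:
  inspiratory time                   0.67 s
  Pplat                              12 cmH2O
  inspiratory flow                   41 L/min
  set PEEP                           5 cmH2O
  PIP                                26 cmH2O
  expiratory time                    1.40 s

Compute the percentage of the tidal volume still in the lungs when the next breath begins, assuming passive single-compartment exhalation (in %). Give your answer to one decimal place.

35.2

Flow: 41 L/min ÷ 60 = 0.6833 L/s.
Vt = flow × Ti = 0.6833 L/s × 0.67 s × 1000 mL/L = 457.81 mL.
R = (PIP − Pplat)/V̇ = (26 − 12) / 0.6833 = 14.0/0.6833 = 20.489 cmH2O·s/L.
C = Vt/(Pplat − PEEP) = 457.81 / (12 − 5) = 457.81/7.0 = 65.401 mL/cmH2O.
τ = R × C = 20.489 × 0.0654 L/cmH2O = 1.34 s.
Fraction remaining at end-expiration = e^(−Te/τ) = e^(−1.40/1.34) = 0.3518 → 35.18%.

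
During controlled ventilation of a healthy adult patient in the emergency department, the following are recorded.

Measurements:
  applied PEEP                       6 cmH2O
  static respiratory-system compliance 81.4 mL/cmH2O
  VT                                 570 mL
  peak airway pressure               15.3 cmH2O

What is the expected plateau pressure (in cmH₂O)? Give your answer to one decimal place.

13.0

Pplat = PEEP + Vt / Cstat = 6 + 570 / 81.4 = 6 + 7.002 = 13.002 cmH2O.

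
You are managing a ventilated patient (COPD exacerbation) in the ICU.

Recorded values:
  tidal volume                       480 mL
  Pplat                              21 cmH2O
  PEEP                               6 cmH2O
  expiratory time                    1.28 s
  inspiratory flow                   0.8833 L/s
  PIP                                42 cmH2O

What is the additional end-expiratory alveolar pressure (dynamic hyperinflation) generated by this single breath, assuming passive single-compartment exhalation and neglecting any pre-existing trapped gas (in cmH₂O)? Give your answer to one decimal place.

2.8

R = (PIP − Pplat)/V̇ = (42 − 21) / 0.8833 = 21.0/0.8833 = 23.774 cmH2O·s/L.
C = Vt/(Pplat − PEEP) = 480.0 / (21 − 6) = 480.0/15.0 = 32.0 mL/cmH2O.
τ = R × C = 23.774 × 0.032 L/cmH2O = 0.7608 s.
Fraction remaining = e^(−Te/τ) = e^(−1.28/0.7608) = 0.1859; trapped volume = 480.0 × 0.1859 = 89.232 mL.
Additional alveolar pressure from trapping ≈ V_trapped / C = 89.232 / 32.0 = 2.789 cmH2O.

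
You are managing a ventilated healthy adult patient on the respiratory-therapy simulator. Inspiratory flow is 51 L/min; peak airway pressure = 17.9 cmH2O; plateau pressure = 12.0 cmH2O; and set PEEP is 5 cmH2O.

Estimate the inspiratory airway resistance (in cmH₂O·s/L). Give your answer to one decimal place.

6.9

Flow: 51 L/min ÷ 60 = 0.85 L/s.
Raw = (PIP − Pplat) / flow = (17.9 − 12.0) / 0.85 = 5.9 / 0.85 = 6.941 cmH2O·s/L.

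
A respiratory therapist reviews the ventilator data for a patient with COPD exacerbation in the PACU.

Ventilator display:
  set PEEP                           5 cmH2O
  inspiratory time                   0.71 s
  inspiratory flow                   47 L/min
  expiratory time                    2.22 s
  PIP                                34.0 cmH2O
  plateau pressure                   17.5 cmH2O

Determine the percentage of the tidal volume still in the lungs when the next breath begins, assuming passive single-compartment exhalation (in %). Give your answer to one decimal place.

Flow: 47 L/min ÷ 60 = 0.7833 L/s.
Vt = flow × Ti = 0.7833 L/s × 0.71 s × 1000 mL/L = 556.14 mL.
R = (PIP − Pplat)/V̇ = (34.0 − 17.5) / 0.7833 = 16.5/0.7833 = 21.065 cmH2O·s/L.
C = Vt/(Pplat − PEEP) = 556.14 / (17.5 − 5) = 556.14/12.5 = 44.491 mL/cmH2O.
τ = R × C = 21.065 × 0.04449 L/cmH2O = 0.9372 s.
Fraction remaining at end-expiration = e^(−Te/τ) = e^(−2.22/0.9372) = 0.0936 → 9.36%.

9.4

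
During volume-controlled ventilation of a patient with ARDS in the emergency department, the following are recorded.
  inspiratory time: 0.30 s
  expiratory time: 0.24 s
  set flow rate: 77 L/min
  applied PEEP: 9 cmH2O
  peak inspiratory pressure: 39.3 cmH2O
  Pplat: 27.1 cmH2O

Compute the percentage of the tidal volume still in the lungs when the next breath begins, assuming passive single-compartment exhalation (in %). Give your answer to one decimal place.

30.5

Flow: 77 L/min ÷ 60 = 1.2833 L/s.
Vt = flow × Ti = 1.2833 L/s × 0.30 s × 1000 mL/L = 384.99 mL.
R = (PIP − Pplat)/V̇ = (39.3 − 27.1) / 1.2833 = 12.2/1.2833 = 9.507 cmH2O·s/L.
C = Vt/(Pplat − PEEP) = 384.99 / (27.1 − 9) = 384.99/18.1 = 21.27 mL/cmH2O.
τ = R × C = 9.507 × 0.02127 L/cmH2O = 0.2022 s.
Fraction remaining at end-expiration = e^(−Te/τ) = e^(−0.24/0.2022) = 0.3052 → 30.52%.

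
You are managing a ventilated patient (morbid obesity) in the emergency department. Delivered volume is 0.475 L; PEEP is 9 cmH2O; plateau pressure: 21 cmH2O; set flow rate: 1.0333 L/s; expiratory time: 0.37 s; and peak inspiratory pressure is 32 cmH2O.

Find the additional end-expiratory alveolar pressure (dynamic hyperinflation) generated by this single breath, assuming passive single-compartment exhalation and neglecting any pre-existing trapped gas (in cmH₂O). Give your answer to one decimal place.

5.0

R = (PIP − Pplat)/V̇ = (32 − 21) / 1.0333 = 11.0/1.0333 = 10.646 cmH2O·s/L.
C = Vt/(Pplat − PEEP) = 475.0 / (21 − 9) = 475.0/12.0 = 39.583 mL/cmH2O.
τ = R × C = 10.646 × 0.03958 L/cmH2O = 0.4214 s.
Fraction remaining = e^(−Te/τ) = e^(−0.37/0.4214) = 0.4156; trapped volume = 475.0 × 0.4156 = 197.41 mL.
Additional alveolar pressure from trapping ≈ V_trapped / C = 197.41 / 39.583 = 4.987 cmH2O.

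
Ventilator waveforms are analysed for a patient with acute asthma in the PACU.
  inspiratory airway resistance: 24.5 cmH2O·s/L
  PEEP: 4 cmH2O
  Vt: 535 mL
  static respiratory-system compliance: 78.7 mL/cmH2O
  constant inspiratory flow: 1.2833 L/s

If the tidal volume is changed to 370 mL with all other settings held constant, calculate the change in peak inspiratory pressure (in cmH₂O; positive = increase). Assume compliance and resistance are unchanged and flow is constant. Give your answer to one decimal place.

PIP = Vt/C + R·V̇ + PEEP (constant-flow equation of motion).
Only the elastic term changes: ΔPIP = ΔVt / C = (370 − 535) / 78.7 = -2.097 cmH2O.

-2.1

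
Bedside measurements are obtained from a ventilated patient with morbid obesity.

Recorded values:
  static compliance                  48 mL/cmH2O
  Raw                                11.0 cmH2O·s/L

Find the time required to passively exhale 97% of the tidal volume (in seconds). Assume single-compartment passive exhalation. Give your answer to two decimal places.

1.85

τ = R × C = 11.0 × 48 mL/cmH2O = 11.0 × 0.048 L/cmH2O = 0.528 s.
Exhaled fraction f = 1 − e^(−t/τ) → t = −τ·ln(1 − f) = −0.528·ln(0.03) = 1.851 s.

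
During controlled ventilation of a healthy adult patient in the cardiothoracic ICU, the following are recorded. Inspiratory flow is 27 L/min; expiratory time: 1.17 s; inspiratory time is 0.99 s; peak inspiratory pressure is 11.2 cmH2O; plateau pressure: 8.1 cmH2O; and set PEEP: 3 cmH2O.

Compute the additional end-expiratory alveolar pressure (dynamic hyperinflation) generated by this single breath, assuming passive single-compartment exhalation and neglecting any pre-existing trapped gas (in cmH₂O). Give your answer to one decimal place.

Flow: 27 L/min ÷ 60 = 0.45 L/s.
Vt = flow × Ti = 0.45 L/s × 0.99 s × 1000 mL/L = 445.5 mL.
R = (PIP − Pplat)/V̇ = (11.2 − 8.1) / 0.45 = 3.1/0.45 = 6.889 cmH2O·s/L.
C = Vt/(Pplat − PEEP) = 445.5 / (8.1 − 3) = 445.5/5.1 = 87.353 mL/cmH2O.
τ = R × C = 6.889 × 0.08735 L/cmH2O = 0.6018 s.
Fraction remaining = e^(−Te/τ) = e^(−1.17/0.6018) = 0.1431; trapped volume = 445.5 × 0.1431 = 63.751 mL.
Additional alveolar pressure from trapping ≈ V_trapped / C = 63.751 / 87.353 = 0.7298 cmH2O.

0.7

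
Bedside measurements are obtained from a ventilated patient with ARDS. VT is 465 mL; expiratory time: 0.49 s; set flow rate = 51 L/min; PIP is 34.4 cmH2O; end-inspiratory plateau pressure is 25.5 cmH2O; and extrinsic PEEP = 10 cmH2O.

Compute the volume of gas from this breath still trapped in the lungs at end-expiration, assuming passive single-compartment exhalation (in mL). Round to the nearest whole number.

98

Flow: 51 L/min ÷ 60 = 0.85 L/s.
R = (PIP − Pplat)/V̇ = (34.4 − 25.5) / 0.85 = 8.9/0.85 = 10.471 cmH2O·s/L.
C = Vt/(Pplat − PEEP) = 465.0 / (25.5 − 10) = 465.0/15.5 = 30.0 mL/cmH2O.
τ = R × C = 10.471 × 0.03 L/cmH2O = 0.3141 s.
Fraction remaining = e^(−Te/τ) = e^(−0.49/0.3141) = 0.2101.
Trapped volume = 465.0 × 0.2101 = 97.697 mL.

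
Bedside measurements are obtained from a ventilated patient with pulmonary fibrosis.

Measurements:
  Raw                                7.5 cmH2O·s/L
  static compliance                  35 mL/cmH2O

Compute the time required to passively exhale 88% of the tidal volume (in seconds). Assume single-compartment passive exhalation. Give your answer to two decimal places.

τ = R × C = 7.5 × 35 mL/cmH2O = 7.5 × 0.035 L/cmH2O = 0.2625 s.
Exhaled fraction f = 1 − e^(−t/τ) → t = −τ·ln(1 − f) = −0.2625·ln(0.12) = 0.5566 s.

0.56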